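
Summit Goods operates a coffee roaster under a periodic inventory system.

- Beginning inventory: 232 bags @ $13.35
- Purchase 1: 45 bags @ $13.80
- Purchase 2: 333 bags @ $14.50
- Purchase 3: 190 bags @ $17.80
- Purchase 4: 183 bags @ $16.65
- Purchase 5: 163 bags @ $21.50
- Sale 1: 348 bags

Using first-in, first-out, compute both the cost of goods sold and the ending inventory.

Sale 1 (348) [FIFO — oldest first]: 232 @ $13.35 + 45 @ $13.80 + 71 @ $14.50 = $4,747.70
Ending inventory: 262 @ $14.50 + 190 @ $17.80 + 183 @ $16.65 + 163 @ $21.50 = $13,732.45
Check: goods available $18,480.15 = COGS $4,747.70 + ending $13,732.45

COGS = $4,747.70; ending inventory = $13,732.45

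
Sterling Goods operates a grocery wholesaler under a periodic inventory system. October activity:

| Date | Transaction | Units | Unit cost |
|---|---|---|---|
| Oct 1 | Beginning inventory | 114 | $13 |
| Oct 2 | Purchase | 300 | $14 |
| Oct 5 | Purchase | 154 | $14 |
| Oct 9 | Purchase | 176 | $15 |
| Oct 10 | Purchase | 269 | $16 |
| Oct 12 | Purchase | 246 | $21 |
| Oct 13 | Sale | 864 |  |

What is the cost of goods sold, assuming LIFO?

COGS = $14,532

Oct 13, 864 sold [LIFO — newest first]: 246 @ $21 + 269 @ $16 + 176 @ $15 + 154 @ $14 + 19 @ $14 = $14,532
Ending inventory: 114 @ $13 + 281 @ $14 = $5,416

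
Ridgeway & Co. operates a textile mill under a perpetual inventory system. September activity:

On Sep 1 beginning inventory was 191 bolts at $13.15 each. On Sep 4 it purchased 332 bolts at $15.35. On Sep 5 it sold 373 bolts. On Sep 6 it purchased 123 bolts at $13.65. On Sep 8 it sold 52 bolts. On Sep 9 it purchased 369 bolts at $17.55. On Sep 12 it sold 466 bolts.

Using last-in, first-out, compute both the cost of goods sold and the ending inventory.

COGS = $14,132.15; ending inventory = $1,630.60

Sep 5, 373 sold [LIFO — newest first]: 332 @ $15.35 + 41 @ $13.15 = $5,635.35
Sep 8, 52 sold [LIFO — newest first]: 52 @ $13.65 = $709.80
Sep 12, 466 sold [LIFO — newest first]: 369 @ $17.55 + 71 @ $13.65 + 26 @ $13.15 = $7,787.00
Total COGS = $5,635.35 + $709.80 + $7,787.00 = $14,132.15
Ending inventory: 124 @ $13.15 = $1,630.60
Check: goods available $15,762.75 = COGS $14,132.15 + ending $1,630.60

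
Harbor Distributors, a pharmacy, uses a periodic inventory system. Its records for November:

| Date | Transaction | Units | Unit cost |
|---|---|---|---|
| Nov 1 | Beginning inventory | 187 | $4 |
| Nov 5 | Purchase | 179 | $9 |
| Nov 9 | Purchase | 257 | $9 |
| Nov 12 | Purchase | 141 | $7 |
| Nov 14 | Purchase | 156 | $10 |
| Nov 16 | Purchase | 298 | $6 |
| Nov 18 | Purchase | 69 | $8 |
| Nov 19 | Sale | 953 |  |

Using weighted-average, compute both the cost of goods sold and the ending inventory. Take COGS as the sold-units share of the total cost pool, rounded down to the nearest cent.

Nov 19, sell 953: 953/1287 × $9,559.00 → $7,078.26
Ending inventory (cost pool remaining) = $2,480.74
Check: goods available $9,559.00 = COGS $7,078.26 + ending $2,480.74

COGS = $7,078.26; ending inventory = $2,480.74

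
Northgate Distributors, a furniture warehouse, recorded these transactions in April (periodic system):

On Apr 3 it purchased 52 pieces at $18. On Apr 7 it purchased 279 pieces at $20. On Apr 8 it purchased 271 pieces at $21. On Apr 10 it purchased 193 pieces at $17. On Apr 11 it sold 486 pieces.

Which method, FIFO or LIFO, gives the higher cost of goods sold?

FIFO COGS: 52 @ $18 + 279 @ $20 + 155 @ $21 = $9,771
LIFO COGS: 193 @ $17 + 271 @ $21 + 22 @ $20 = $9,412

FIFO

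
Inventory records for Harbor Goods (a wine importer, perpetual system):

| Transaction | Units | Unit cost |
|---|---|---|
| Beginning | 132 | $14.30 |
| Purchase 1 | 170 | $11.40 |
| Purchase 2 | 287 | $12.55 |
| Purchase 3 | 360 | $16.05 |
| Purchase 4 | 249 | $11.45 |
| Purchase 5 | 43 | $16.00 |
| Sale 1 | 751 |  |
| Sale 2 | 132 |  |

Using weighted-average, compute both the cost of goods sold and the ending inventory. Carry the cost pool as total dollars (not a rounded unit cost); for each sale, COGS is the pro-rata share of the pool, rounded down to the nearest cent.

After Beginning: 132 on hand, pool $1,887.60 (≈ $14.3000 each)
After Purchase 1: 302 on hand, pool $3,825.60 (≈ $12.6675 each)
After Purchase 2: 589 on hand, pool $7,427.45 (≈ $12.6103 each)
After Purchase 3: 949 on hand, pool $13,205.45 (≈ $13.9151 each)
After Purchase 4: 1198 on hand, pool $16,056.50 (≈ $13.4028 each)
After Purchase 5: 1241 on hand, pool $16,744.50 (≈ $13.4927 each)
Sale 1, sell 751: 751/1241 × $16,744.50 → $10,133.05
Sale 2, sell 132: 132/490 × $6,611.45 → $1,781.04
Total COGS = $10,133.05 + $1,781.04 = $11,914.09
Ending inventory (cost pool remaining) = $4,830.41

COGS = $11,914.09; ending inventory = $4,830.41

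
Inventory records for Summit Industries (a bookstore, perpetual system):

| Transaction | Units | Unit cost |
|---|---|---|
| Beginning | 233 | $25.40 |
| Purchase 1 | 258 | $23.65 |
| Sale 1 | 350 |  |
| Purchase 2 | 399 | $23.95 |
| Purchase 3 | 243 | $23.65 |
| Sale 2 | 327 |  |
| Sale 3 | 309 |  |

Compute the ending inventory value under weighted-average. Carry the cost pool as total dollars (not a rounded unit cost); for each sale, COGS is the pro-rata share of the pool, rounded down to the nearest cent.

After Beginning: 233 on hand, pool $5,918.20 (≈ $25.4000 each)
After Purchase 1: 491 on hand, pool $12,019.90 (≈ $24.4804 each)
Sale 1, sell 350: 350/491 × $12,019.90 → $8,568.15
After Purchase 2: 540 on hand, pool $13,007.80 (≈ $24.0885 each)
After Purchase 3: 783 on hand, pool $18,754.75 (≈ $23.9524 each)
Sale 2, sell 327: 327/783 × $18,754.75 → $7,832.44
Sale 3, sell 309: 309/456 × $10,922.31 → $7,401.30
Total COGS = $8,568.15 + $7,832.44 + $7,401.30 = $23,801.89
Ending inventory (cost pool remaining) = $3,521.01

Ending inventory = $3,521.01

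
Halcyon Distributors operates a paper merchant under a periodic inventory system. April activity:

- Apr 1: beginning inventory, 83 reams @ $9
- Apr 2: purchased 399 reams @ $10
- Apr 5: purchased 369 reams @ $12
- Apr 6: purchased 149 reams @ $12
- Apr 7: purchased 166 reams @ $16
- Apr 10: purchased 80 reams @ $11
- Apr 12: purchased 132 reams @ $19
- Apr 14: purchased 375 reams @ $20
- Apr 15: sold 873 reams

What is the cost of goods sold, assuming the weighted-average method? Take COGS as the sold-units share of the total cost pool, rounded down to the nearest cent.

COGS = $12,199.58

Apr 15, sell 873: 873/1753 × $24,497.00 → $12,199.58
Ending inventory (cost pool remaining) = $12,297.42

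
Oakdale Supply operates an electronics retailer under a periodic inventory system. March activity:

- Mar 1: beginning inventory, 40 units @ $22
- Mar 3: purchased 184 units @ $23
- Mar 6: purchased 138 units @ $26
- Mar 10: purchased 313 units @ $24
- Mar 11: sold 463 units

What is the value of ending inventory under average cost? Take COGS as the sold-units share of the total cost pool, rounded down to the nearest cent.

Mar 11, sell 463: 463/675 × $16,212.00 → $11,120.23
Ending inventory (cost pool remaining) = $5,091.77
Check: goods available $16,212.00 = COGS $11,120.23 + ending $5,091.77

Ending inventory = $5,091.77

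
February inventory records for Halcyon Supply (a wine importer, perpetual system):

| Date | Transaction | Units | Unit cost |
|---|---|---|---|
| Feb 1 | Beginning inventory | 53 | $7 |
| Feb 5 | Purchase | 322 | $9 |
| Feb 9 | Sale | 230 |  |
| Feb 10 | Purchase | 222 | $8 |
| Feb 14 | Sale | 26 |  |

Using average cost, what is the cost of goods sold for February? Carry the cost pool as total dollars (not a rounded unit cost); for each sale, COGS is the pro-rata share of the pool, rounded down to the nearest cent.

COGS = $2,220.34

After Feb 1: 53 on hand, pool $371.00 (≈ $7.0000 each)
After Feb 5: 375 on hand, pool $3,269.00 (≈ $8.7173 each)
Feb 9, sell 230: 230/375 × $3,269.00 → $2,004.98
After Feb 10: 367 on hand, pool $3,040.02 (≈ $8.2834 each)
Feb 14, sell 26: 26/367 × $3,040.02 → $215.36
Total COGS = $2,004.98 + $215.36 = $2,220.34
Ending inventory (cost pool remaining) = $2,824.66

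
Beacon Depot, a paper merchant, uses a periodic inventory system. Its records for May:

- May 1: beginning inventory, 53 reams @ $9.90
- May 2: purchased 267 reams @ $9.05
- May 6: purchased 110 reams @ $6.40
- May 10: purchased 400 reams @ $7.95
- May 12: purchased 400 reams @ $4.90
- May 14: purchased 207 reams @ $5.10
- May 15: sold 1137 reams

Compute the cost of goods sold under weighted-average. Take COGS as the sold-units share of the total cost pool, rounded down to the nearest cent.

COGS = $7,786.31

May 15, sell 1137: 1137/1437 × $9,840.75 → $7,786.31
Ending inventory (cost pool remaining) = $2,054.44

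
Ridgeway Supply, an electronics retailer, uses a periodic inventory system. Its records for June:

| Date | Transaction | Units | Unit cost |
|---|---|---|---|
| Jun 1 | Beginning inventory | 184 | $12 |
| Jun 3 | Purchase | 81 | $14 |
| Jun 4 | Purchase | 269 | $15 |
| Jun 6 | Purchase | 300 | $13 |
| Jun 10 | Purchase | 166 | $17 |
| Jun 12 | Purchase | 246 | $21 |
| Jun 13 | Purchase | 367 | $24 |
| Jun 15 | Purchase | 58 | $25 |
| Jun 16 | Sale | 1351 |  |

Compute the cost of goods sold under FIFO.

Jun 16, 1351 sold [FIFO — oldest first]: 184 @ $12 + 81 @ $14 + 269 @ $15 + 300 @ $13 + 166 @ $17 + 246 @ $21 + 105 @ $24 = $21,785
Ending inventory: 262 @ $24 + 58 @ $25 = $7,738
Check: goods available $29,523 = COGS $21,785 + ending $7,738

COGS = $21,785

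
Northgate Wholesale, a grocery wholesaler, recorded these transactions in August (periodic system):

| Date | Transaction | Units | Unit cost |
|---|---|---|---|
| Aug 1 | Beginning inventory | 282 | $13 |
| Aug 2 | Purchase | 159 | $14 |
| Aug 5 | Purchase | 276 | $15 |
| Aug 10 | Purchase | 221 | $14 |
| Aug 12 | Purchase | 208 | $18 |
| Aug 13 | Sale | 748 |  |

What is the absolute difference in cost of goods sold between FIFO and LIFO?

FIFO COGS: 282 @ $13 + 159 @ $14 + 276 @ $15 + 31 @ $14 = $10,466
LIFO COGS: 208 @ $18 + 221 @ $14 + 276 @ $15 + 43 @ $14 = $11,580
Difference = |$10,466 − $11,580| = $1,114

$1,114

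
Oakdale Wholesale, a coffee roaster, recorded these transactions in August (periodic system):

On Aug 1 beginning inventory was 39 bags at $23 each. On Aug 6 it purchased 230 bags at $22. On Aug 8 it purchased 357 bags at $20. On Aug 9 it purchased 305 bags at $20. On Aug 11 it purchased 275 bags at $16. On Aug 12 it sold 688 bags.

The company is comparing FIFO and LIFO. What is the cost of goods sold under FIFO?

FIFO COGS: 39 @ $23 + 230 @ $22 + 357 @ $20 + 62 @ $20 = $14,337
LIFO COGS: 275 @ $16 + 305 @ $20 + 108 @ $20 = $12,660

COGS = $14,337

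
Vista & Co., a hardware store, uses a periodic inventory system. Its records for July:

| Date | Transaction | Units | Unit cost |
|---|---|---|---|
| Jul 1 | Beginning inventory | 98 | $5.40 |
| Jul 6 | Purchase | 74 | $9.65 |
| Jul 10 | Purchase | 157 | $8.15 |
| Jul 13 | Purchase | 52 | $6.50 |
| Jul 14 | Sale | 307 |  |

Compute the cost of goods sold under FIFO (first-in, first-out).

Jul 14, 307 sold [FIFO — oldest first]: 98 @ $5.40 + 74 @ $9.65 + 135 @ $8.15 = $2,343.55
Ending inventory: 22 @ $8.15 + 52 @ $6.50 = $517.30
Check: goods available $2,860.85 = COGS $2,343.55 + ending $517.30

COGS = $2,343.55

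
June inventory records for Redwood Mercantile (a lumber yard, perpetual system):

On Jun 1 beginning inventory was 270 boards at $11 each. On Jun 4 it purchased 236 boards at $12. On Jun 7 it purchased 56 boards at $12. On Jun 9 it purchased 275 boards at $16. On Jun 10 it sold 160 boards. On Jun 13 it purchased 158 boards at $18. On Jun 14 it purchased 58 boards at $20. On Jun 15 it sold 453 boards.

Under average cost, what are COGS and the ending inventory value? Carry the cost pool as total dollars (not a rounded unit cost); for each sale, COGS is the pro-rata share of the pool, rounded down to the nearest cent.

After Jun 1: 270 on hand, pool $2,970.00 (≈ $11.0000 each)
After Jun 4: 506 on hand, pool $5,802.00 (≈ $11.4664 each)
After Jun 7: 562 on hand, pool $6,474.00 (≈ $11.5196 each)
After Jun 9: 837 on hand, pool $10,874.00 (≈ $12.9916 each)
Jun 10, sell 160: 160/837 × $10,874.00 → $2,078.66
After Jun 13: 835 on hand, pool $11,639.34 (≈ $13.9393 each)
After Jun 14: 893 on hand, pool $12,799.34 (≈ $14.3330 each)
Jun 15, sell 453: 453/893 × $12,799.34 → $6,492.83
Total COGS = $2,078.66 + $6,492.83 = $8,571.49
Ending inventory (cost pool remaining) = $6,306.51
Check: goods available $14,878.00 = COGS $8,571.49 + ending $6,306.51

COGS = $8,571.49; ending inventory = $6,306.51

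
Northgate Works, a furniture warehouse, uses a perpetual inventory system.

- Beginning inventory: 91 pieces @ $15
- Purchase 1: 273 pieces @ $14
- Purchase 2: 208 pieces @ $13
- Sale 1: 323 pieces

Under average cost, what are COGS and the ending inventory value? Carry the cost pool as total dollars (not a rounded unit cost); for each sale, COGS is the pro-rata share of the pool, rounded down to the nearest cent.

COGS = $4,455.93; ending inventory = $3,435.07

After Beginning: 91 on hand, pool $1,365.00 (≈ $15.0000 each)
After Purchase 1: 364 on hand, pool $5,187.00 (≈ $14.2500 each)
After Purchase 2: 572 on hand, pool $7,891.00 (≈ $13.7955 each)
Sale 1, sell 323: 323/572 × $7,891.00 → $4,455.93
Ending inventory (cost pool remaining) = $3,435.07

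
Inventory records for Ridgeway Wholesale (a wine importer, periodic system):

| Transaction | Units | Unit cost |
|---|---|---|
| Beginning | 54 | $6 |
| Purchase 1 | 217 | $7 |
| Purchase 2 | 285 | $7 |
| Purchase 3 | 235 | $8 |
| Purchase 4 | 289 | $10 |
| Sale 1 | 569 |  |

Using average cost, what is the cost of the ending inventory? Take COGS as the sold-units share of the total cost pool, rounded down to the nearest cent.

Sale 1, sell 569: 569/1080 × $8,608.00 → $4,535.14
Ending inventory (cost pool remaining) = $4,072.86

Ending inventory = $4,072.86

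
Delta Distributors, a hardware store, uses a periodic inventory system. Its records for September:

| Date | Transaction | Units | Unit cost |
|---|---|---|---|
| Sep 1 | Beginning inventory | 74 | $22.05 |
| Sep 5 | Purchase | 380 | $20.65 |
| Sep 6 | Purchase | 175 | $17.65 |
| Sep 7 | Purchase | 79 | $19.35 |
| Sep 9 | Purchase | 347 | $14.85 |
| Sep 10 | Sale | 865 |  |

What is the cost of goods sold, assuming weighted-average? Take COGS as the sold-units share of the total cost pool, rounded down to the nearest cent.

COGS = $15,782.39

Sep 10, sell 865: 865/1055 × $19,249.05 → $15,782.39
Ending inventory (cost pool remaining) = $3,466.66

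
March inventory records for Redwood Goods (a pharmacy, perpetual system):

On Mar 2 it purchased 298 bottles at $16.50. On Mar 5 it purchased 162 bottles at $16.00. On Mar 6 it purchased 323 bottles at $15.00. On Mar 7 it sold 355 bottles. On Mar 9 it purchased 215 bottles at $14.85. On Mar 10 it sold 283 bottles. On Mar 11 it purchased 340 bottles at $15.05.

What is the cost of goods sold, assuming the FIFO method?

Mar 7, 355 sold [FIFO — oldest first]: 298 @ $16.50 + 57 @ $16.00 = $5,829.00
Mar 10, 283 sold [FIFO — oldest first]: 105 @ $16.00 + 178 @ $15.00 = $4,350.00
Total COGS = $5,829.00 + $4,350.00 = $10,179.00
Ending inventory: 145 @ $15.00 + 215 @ $14.85 + 340 @ $15.05 = $10,484.75

COGS = $10,179.00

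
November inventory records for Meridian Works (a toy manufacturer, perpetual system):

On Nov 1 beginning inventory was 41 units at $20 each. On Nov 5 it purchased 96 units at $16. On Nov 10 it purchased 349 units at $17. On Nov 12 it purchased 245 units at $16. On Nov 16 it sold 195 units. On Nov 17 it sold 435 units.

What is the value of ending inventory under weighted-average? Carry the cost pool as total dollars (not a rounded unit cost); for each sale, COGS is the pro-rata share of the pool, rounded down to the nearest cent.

After Nov 1: 41 on hand, pool $820.00 (≈ $20.0000 each)
After Nov 5: 137 on hand, pool $2,356.00 (≈ $17.1971 each)
After Nov 10: 486 on hand, pool $8,289.00 (≈ $17.0556 each)
After Nov 12: 731 on hand, pool $12,209.00 (≈ $16.7018 each)
Nov 16, sell 195: 195/731 × $12,209.00 → $3,256.84
Nov 17, sell 435: 435/536 × $8,952.16 → $7,265.27
Total COGS = $3,256.84 + $7,265.27 = $10,522.11
Ending inventory (cost pool remaining) = $1,686.89
Check: goods available $12,209.00 = COGS $10,522.11 + ending $1,686.89

Ending inventory = $1,686.89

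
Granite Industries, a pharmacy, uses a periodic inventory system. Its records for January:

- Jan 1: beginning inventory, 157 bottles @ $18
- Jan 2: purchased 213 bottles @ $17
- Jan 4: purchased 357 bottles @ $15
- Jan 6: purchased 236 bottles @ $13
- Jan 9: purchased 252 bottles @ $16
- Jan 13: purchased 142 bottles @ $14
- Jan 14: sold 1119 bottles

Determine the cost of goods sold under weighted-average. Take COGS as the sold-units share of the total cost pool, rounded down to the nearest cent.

COGS = $17,226.16

Jan 14, sell 1119: 1119/1357 × $20,890.00 → $17,226.16
Ending inventory (cost pool remaining) = $3,663.84
Check: goods available $20,890.00 = COGS $17,226.16 + ending $3,663.84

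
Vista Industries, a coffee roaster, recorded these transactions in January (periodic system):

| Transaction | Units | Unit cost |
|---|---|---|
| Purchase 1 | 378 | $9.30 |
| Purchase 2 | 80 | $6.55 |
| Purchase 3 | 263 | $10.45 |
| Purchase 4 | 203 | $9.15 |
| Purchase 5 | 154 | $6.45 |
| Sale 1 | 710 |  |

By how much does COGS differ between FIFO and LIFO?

FIFO COGS: 378 @ $9.30 + 80 @ $6.55 + 252 @ $10.45 = $6,672.80
LIFO COGS: 154 @ $6.45 + 203 @ $9.15 + 263 @ $10.45 + 80 @ $6.55 + 10 @ $9.30 = $6,216.10
Difference = |$6,672.80 − $6,216.10| = $456.70

$456.70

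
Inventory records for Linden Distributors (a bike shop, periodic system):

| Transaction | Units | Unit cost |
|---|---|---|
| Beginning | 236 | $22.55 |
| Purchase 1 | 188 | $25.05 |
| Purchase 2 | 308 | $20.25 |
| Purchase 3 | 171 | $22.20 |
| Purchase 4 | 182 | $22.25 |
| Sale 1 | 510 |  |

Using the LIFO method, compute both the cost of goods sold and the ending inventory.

COGS = $11,024.95; ending inventory = $13,088.95

Sale 1 (510) [LIFO — newest first]: 182 @ $22.25 + 171 @ $22.20 + 157 @ $20.25 = $11,024.95
Ending inventory: 236 @ $22.55 + 188 @ $25.05 + 151 @ $20.25 = $13,088.95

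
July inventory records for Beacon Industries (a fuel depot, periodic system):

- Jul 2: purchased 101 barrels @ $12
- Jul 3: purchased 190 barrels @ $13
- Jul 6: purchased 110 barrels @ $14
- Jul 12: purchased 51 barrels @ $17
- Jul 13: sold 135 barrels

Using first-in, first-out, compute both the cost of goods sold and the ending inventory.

Jul 13, 135 sold [FIFO — oldest first]: 101 @ $12 + 34 @ $13 = $1,654
Ending inventory: 156 @ $13 + 110 @ $14 + 51 @ $17 = $4,435

COGS = $1,654; ending inventory = $4,435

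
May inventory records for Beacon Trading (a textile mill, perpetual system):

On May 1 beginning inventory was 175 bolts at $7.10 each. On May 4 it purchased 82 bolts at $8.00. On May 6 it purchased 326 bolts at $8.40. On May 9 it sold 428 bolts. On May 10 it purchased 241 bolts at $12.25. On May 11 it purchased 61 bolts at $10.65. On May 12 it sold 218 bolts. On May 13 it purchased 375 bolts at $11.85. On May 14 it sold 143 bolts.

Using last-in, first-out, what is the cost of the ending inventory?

May 9, 428 sold [LIFO — newest first]: 326 @ $8.40 + 82 @ $8.00 + 20 @ $7.10 = $3,536.40
May 12, 218 sold [LIFO — newest first]: 61 @ $10.65 + 157 @ $12.25 = $2,572.90
May 14, 143 sold [LIFO — newest first]: 143 @ $11.85 = $1,694.55
Total COGS = $3,536.40 + $2,572.90 + $1,694.55 = $7,803.85
Ending inventory: 155 @ $7.10 + 84 @ $12.25 + 232 @ $11.85 = $4,878.70
Check: goods available $12,682.55 = COGS $7,803.85 + ending $4,878.70

Ending inventory = $4,878.70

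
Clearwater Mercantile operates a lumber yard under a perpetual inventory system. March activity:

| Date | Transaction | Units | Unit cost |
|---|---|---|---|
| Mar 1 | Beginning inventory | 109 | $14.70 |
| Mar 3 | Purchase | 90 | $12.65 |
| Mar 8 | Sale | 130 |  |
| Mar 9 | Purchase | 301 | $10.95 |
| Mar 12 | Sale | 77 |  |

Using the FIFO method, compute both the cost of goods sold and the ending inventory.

COGS = $2,828.40; ending inventory = $3,208.35

Mar 8, 130 sold [FIFO — oldest first]: 109 @ $14.70 + 21 @ $12.65 = $1,867.95
Mar 12, 77 sold [FIFO — oldest first]: 69 @ $12.65 + 8 @ $10.95 = $960.45
Total COGS = $1,867.95 + $960.45 = $2,828.40
Ending inventory: 293 @ $10.95 = $3,208.35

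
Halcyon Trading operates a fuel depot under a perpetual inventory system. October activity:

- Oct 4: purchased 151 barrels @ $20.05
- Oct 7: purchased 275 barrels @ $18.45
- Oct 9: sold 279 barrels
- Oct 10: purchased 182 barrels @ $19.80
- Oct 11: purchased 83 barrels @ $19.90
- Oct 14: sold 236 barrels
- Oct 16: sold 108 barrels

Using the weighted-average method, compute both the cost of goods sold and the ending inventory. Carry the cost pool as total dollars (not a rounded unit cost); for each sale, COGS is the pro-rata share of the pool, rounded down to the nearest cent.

After Oct 4: 151 on hand, pool $3,027.55 (≈ $20.0500 each)
After Oct 7: 426 on hand, pool $8,101.30 (≈ $19.0171 each)
Oct 9, sell 279: 279/426 × $8,101.30 → $5,305.78
After Oct 10: 329 on hand, pool $6,399.12 (≈ $19.4502 each)
After Oct 11: 412 on hand, pool $8,050.82 (≈ $19.5408 each)
Oct 14, sell 236: 236/412 × $8,050.82 → $4,611.63
Oct 16, sell 108: 108/176 × $3,439.19 → $2,110.41
Total COGS = $5,305.78 + $4,611.63 + $2,110.41 = $12,027.82
Ending inventory (cost pool remaining) = $1,328.78
Check: goods available $13,356.60 = COGS $12,027.82 + ending $1,328.78

COGS = $12,027.82; ending inventory = $1,328.78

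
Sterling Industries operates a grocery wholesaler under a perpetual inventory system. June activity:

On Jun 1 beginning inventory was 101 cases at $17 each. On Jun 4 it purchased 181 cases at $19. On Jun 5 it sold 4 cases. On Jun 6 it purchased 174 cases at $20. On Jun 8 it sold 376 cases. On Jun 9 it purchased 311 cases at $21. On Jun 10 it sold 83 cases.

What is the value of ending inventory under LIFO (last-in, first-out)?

Ending inventory = $6,080

Jun 5, 4 sold [LIFO — newest first]: 4 @ $19 = $76
Jun 8, 376 sold [LIFO — newest first]: 174 @ $20 + 177 @ $19 + 25 @ $17 = $7,268
Jun 10, 83 sold [LIFO — newest first]: 83 @ $21 = $1,743
Total COGS = $76 + $7,268 + $1,743 = $9,087
Ending inventory: 76 @ $17 + 228 @ $21 = $6,080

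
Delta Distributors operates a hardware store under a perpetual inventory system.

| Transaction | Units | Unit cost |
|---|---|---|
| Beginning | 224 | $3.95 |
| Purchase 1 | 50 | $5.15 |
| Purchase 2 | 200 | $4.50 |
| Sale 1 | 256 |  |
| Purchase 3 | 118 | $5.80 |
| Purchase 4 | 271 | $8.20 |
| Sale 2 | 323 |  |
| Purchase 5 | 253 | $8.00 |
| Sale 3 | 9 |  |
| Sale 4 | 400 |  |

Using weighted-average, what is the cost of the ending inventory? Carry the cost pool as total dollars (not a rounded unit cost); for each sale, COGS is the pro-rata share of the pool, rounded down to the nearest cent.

Ending inventory = $911.36

After Beginning: 224 on hand, pool $884.80 (≈ $3.9500 each)
After Purchase 1: 274 on hand, pool $1,142.30 (≈ $4.1690 each)
After Purchase 2: 474 on hand, pool $2,042.30 (≈ $4.3086 each)
Sale 1, sell 256: 256/474 × $2,042.30 → $1,103.01
After Purchase 3: 336 on hand, pool $1,623.69 (≈ $4.8324 each)
After Purchase 4: 607 on hand, pool $3,845.89 (≈ $6.3359 each)
Sale 2, sell 323: 323/607 × $3,845.89 → $2,046.49
After Purchase 5: 537 on hand, pool $3,823.40 (≈ $7.1199 each)
Sale 3, sell 9: 9/537 × $3,823.40 → $64.07
Sale 4, sell 400: 400/528 × $3,759.33 → $2,847.97
Total COGS = $1,103.01 + $2,046.49 + $64.07 + $2,847.97 = $6,061.54
Ending inventory (cost pool remaining) = $911.36
Check: goods available $6,972.90 = COGS $6,061.54 + ending $911.36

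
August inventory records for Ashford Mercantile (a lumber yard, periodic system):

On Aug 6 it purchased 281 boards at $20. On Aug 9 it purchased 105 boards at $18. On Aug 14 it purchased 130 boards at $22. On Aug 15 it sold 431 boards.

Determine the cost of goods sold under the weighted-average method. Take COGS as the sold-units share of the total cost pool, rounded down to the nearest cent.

Aug 15, sell 431: 431/516 × $10,370.00 → $8,661.76
Ending inventory (cost pool remaining) = $1,708.24
Check: goods available $10,370.00 = COGS $8,661.76 + ending $1,708.24

COGS = $8,661.76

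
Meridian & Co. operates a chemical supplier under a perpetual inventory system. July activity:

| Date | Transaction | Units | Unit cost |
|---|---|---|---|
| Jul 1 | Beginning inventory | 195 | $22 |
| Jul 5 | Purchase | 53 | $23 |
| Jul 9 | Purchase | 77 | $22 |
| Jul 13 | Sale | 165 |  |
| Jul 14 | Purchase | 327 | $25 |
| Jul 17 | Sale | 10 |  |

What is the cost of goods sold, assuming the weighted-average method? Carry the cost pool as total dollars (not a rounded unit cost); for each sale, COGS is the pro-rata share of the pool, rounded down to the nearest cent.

After Jul 1: 195 on hand, pool $4,290.00 (≈ $22.0000 each)
After Jul 5: 248 on hand, pool $5,509.00 (≈ $22.2137 each)
After Jul 9: 325 on hand, pool $7,203.00 (≈ $22.1631 each)
Jul 13, sell 165: 165/325 × $7,203.00 → $3,656.90
After Jul 14: 487 on hand, pool $11,721.10 (≈ $24.0680 each)
Jul 17, sell 10: 10/487 × $11,721.10 → $240.67
Total COGS = $3,656.90 + $240.67 = $3,897.57
Ending inventory (cost pool remaining) = $11,480.43

COGS = $3,897.57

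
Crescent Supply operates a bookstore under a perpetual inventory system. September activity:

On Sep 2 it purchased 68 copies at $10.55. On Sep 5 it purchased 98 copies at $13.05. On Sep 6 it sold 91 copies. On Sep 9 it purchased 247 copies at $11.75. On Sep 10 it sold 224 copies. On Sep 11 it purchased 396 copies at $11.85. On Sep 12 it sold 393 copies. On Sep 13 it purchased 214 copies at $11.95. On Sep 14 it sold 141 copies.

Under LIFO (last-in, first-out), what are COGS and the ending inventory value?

Sep 6, 91 sold [LIFO — newest first]: 91 @ $13.05 = $1,187.55
Sep 10, 224 sold [LIFO — newest first]: 224 @ $11.75 = $2,632.00
Sep 12, 393 sold [LIFO — newest first]: 393 @ $11.85 = $4,657.05
Sep 14, 141 sold [LIFO — newest first]: 141 @ $11.95 = $1,684.95
Total COGS = $1,187.55 + $2,632.00 + $4,657.05 + $1,684.95 = $10,161.55
Ending inventory: 68 @ $10.55 + 7 @ $13.05 + 23 @ $11.75 + 3 @ $11.85 + 73 @ $11.95 = $1,986.90
Check: goods available $12,148.45 = COGS $10,161.55 + ending $1,986.90

COGS = $10,161.55; ending inventory = $1,986.90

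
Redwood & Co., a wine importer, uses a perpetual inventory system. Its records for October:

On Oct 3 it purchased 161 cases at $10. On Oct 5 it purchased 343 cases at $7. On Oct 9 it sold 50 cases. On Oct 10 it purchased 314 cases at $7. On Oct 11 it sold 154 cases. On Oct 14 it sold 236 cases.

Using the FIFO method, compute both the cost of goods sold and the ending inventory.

COGS = $3,563; ending inventory = $2,646

Oct 9, 50 sold [FIFO — oldest first]: 50 @ $10 = $500
Oct 11, 154 sold [FIFO — oldest first]: 111 @ $10 + 43 @ $7 = $1,411
Oct 14, 236 sold [FIFO — oldest first]: 236 @ $7 = $1,652
Total COGS = $500 + $1,411 + $1,652 = $3,563
Ending inventory: 64 @ $7 + 314 @ $7 = $2,646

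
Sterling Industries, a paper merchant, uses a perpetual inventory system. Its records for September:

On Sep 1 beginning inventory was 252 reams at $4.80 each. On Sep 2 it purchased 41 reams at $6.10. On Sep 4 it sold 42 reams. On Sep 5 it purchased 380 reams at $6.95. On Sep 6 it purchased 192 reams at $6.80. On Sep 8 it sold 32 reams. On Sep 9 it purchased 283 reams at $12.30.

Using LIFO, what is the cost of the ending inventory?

Sep 4, 42 sold [LIFO — newest first]: 41 @ $6.10 + 1 @ $4.80 = $254.90
Sep 8, 32 sold [LIFO — newest first]: 32 @ $6.80 = $217.60
Total COGS = $254.90 + $217.60 = $472.50
Ending inventory: 251 @ $4.80 + 380 @ $6.95 + 160 @ $6.80 + 283 @ $12.30 = $8,414.70

Ending inventory = $8,414.70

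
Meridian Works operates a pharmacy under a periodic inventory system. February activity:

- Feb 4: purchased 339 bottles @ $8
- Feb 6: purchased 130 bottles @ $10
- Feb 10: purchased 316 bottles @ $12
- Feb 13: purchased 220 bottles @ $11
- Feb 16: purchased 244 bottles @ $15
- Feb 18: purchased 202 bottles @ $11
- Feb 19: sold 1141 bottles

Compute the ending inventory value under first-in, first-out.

Feb 19, 1141 sold [FIFO — oldest first]: 339 @ $8 + 130 @ $10 + 316 @ $12 + 220 @ $11 + 136 @ $15 = $12,264
Ending inventory: 108 @ $15 + 202 @ $11 = $3,842

Ending inventory = $3,842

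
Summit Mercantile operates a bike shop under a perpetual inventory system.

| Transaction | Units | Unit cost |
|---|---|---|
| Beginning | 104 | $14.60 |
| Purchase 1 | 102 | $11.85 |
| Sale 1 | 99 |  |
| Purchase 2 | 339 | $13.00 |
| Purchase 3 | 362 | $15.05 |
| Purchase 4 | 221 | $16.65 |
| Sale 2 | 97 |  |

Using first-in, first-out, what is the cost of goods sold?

Sale 1 (99) [FIFO — oldest first]: 99 @ $14.60 = $1,445.40
Sale 2 (97) [FIFO — oldest first]: 5 @ $14.60 + 92 @ $11.85 = $1,163.20
Total COGS = $1,445.40 + $1,163.20 = $2,608.60
Ending inventory: 10 @ $11.85 + 339 @ $13.00 + 362 @ $15.05 + 221 @ $16.65 = $13,653.25
Check: goods available $16,261.85 = COGS $2,608.60 + ending $13,653.25

COGS = $2,608.60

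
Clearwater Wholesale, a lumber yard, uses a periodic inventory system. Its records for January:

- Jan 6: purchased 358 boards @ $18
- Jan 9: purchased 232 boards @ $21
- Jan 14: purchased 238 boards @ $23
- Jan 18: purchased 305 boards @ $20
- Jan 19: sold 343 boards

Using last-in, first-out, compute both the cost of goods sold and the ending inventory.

Jan 19, 343 sold [LIFO — newest first]: 305 @ $20 + 38 @ $23 = $6,974
Ending inventory: 358 @ $18 + 232 @ $21 + 200 @ $23 = $15,916

COGS = $6,974; ending inventory = $15,916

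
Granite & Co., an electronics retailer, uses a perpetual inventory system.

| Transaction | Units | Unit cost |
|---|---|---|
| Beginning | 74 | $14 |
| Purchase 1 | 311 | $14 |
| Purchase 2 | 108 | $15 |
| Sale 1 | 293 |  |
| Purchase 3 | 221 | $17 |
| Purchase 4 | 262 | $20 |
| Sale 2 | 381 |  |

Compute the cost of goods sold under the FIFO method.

COGS = $10,087

Sale 1 (293) [FIFO — oldest first]: 74 @ $14 + 219 @ $14 = $4,102
Sale 2 (381) [FIFO — oldest first]: 92 @ $14 + 108 @ $15 + 181 @ $17 = $5,985
Total COGS = $4,102 + $5,985 = $10,087
Ending inventory: 40 @ $17 + 262 @ $20 = $5,920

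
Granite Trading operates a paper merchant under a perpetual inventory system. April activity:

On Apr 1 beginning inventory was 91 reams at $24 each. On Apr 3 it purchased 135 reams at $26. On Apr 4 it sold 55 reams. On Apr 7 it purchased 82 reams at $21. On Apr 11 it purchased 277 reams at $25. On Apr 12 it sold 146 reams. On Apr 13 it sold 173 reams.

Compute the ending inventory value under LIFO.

Apr 4, 55 sold [LIFO — newest first]: 55 @ $26 = $1,430
Apr 12, 146 sold [LIFO — newest first]: 146 @ $25 = $3,650
Apr 13, 173 sold [LIFO — newest first]: 131 @ $25 + 42 @ $21 = $4,157
Total COGS = $1,430 + $3,650 + $4,157 = $9,237
Ending inventory: 91 @ $24 + 80 @ $26 + 40 @ $21 = $5,104
Check: goods available $14,341 = COGS $9,237 + ending $5,104

Ending inventory = $5,104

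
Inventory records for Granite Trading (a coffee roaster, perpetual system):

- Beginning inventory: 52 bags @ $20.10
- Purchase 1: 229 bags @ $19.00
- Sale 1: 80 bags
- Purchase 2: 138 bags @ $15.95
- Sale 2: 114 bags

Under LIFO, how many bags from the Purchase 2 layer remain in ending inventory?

Sale 1 (80) [LIFO — newest first]: 80 @ $19.00 = $1,520.00
Sale 2 (114) [LIFO — newest first]: 114 @ $15.95 = $1,818.30
Total COGS = $1,520.00 + $1,818.30 = $3,338.30
Ending inventory: 52 @ $20.10 + 149 @ $19.00 + 24 @ $15.95 = $4,259.00
Check: goods available $7,597.30 = COGS $3,338.30 + ending $4,259.00

24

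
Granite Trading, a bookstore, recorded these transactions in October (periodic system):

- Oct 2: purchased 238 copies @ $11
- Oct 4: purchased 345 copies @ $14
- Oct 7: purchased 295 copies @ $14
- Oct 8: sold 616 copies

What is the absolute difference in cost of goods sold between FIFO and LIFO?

$714

FIFO COGS: 238 @ $11 + 345 @ $14 + 33 @ $14 = $7,910
LIFO COGS: 295 @ $14 + 321 @ $14 = $8,624
Difference = |$7,910 − $8,624| = $714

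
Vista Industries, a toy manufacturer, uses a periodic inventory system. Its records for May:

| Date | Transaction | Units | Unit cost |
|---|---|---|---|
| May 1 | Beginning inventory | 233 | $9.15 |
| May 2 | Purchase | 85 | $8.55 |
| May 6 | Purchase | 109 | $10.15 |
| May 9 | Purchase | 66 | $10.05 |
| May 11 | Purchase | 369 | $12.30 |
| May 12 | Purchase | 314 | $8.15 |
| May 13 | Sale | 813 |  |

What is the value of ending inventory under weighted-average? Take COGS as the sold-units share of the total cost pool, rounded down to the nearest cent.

Ending inventory = $3,619.56

May 13, sell 813: 813/1176 × $11,726.15 → $8,106.59
Ending inventory (cost pool remaining) = $3,619.56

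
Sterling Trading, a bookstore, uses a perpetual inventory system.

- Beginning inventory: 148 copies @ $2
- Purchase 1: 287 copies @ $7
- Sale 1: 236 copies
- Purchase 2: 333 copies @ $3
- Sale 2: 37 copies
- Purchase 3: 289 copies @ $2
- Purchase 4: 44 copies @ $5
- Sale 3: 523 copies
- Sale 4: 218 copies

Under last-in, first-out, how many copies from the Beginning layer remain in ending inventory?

Sale 1 (236) [LIFO — newest first]: 236 @ $7 = $1,652
Sale 2 (37) [LIFO — newest first]: 37 @ $3 = $111
Sale 3 (523) [LIFO — newest first]: 44 @ $5 + 289 @ $2 + 190 @ $3 = $1,368
Sale 4 (218) [LIFO — newest first]: 106 @ $3 + 51 @ $7 + 61 @ $2 = $797
Total COGS = $1,652 + $111 + $1,368 + $797 = $3,928
Ending inventory: 87 @ $2 = $174

87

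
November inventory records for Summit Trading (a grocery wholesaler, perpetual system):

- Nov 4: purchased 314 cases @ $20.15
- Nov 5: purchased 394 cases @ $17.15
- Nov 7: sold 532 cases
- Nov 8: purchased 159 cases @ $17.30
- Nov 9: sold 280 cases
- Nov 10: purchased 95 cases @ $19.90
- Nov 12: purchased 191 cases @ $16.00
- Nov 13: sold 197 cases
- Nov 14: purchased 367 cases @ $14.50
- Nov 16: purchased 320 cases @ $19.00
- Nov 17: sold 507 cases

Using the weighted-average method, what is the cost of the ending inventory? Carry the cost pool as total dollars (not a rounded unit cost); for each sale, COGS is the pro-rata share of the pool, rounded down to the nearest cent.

Ending inventory = $5,422.06

After Nov 4: 314 on hand, pool $6,327.10 (≈ $20.1500 each)
After Nov 5: 708 on hand, pool $13,084.20 (≈ $18.4805 each)
Nov 7, sell 532: 532/708 × $13,084.20 → $9,831.63
After Nov 8: 335 on hand, pool $6,003.27 (≈ $17.9202 each)
Nov 9, sell 280: 280/335 × $6,003.27 → $5,017.65
After Nov 10: 150 on hand, pool $2,876.12 (≈ $19.1741 each)
After Nov 12: 341 on hand, pool $5,932.12 (≈ $17.3962 each)
Nov 13, sell 197: 197/341 × $5,932.12 → $3,427.06
After Nov 14: 511 on hand, pool $7,826.56 (≈ $15.3162 each)
After Nov 16: 831 on hand, pool $13,906.56 (≈ $16.7347 each)
Nov 17, sell 507: 507/831 × $13,906.56 → $8,484.50
Total COGS = $9,831.63 + $5,017.65 + $3,427.06 + $8,484.50 = $26,760.84
Ending inventory (cost pool remaining) = $5,422.06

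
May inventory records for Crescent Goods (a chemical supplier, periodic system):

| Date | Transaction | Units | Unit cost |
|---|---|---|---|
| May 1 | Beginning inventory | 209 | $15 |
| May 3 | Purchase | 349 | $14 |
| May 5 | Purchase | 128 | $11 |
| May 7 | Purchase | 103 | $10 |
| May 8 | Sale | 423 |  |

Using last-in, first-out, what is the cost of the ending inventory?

May 8, 423 sold [LIFO — newest first]: 103 @ $10 + 128 @ $11 + 192 @ $14 = $5,126
Ending inventory: 209 @ $15 + 157 @ $14 = $5,333

Ending inventory = $5,333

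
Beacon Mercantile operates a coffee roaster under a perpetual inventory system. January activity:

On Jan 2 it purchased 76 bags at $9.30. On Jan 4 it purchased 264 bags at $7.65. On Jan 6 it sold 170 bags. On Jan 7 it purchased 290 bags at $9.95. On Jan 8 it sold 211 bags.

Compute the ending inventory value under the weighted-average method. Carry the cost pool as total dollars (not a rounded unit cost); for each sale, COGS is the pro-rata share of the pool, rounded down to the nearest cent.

After Jan 2: 76 on hand, pool $706.80 (≈ $9.3000 each)
After Jan 4: 340 on hand, pool $2,726.40 (≈ $8.0188 each)
Jan 6, sell 170: 170/340 × $2,726.40 → $1,363.20
After Jan 7: 460 on hand, pool $4,248.70 (≈ $9.2363 each)
Jan 8, sell 211: 211/460 × $4,248.70 → $1,948.86
Total COGS = $1,363.20 + $1,948.86 = $3,312.06
Ending inventory (cost pool remaining) = $2,299.84

Ending inventory = $2,299.84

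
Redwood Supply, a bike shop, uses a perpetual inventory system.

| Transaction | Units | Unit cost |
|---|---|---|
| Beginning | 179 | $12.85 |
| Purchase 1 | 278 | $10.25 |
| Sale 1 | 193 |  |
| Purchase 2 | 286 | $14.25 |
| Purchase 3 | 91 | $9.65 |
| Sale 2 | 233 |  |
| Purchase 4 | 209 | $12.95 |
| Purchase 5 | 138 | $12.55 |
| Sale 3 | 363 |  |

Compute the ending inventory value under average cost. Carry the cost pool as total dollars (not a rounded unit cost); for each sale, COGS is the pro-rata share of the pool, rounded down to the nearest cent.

Ending inventory = $4,924.66

After Beginning: 179 on hand, pool $2,300.15 (≈ $12.8500 each)
After Purchase 1: 457 on hand, pool $5,149.65 (≈ $11.2684 each)
Sale 1, sell 193: 193/457 × $5,149.65 → $2,174.79
After Purchase 2: 550 on hand, pool $7,050.36 (≈ $12.8188 each)
After Purchase 3: 641 on hand, pool $7,928.51 (≈ $12.3690 each)
Sale 2, sell 233: 233/641 × $7,928.51 → $2,881.97
After Purchase 4: 617 on hand, pool $7,753.09 (≈ $12.5658 each)
After Purchase 5: 755 on hand, pool $9,484.99 (≈ $12.5629 each)
Sale 3, sell 363: 363/755 × $9,484.99 → $4,560.33
Total COGS = $2,174.79 + $2,881.97 + $4,560.33 = $9,617.09
Ending inventory (cost pool remaining) = $4,924.66
Check: goods available $14,541.75 = COGS $9,617.09 + ending $4,924.66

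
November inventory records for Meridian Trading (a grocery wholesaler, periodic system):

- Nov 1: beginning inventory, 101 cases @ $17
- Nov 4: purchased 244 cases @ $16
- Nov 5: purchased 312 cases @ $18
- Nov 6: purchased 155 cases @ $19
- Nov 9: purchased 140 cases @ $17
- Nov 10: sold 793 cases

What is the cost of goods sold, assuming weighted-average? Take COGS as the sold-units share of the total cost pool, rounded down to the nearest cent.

COGS = $13,795.86

Nov 10, sell 793: 793/952 × $16,562.00 → $13,795.86
Ending inventory (cost pool remaining) = $2,766.14
Check: goods available $16,562.00 = COGS $13,795.86 + ending $2,766.14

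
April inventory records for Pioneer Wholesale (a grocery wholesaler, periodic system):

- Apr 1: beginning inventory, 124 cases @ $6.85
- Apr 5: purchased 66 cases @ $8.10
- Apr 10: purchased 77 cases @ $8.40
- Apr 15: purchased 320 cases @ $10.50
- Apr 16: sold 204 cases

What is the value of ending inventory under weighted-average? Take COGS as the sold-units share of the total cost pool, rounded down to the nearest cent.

Apr 16, sell 204: 204/587 × $5,390.80 → $1,873.46
Ending inventory (cost pool remaining) = $3,517.34
Check: goods available $5,390.80 = COGS $1,873.46 + ending $3,517.34

Ending inventory = $3,517.34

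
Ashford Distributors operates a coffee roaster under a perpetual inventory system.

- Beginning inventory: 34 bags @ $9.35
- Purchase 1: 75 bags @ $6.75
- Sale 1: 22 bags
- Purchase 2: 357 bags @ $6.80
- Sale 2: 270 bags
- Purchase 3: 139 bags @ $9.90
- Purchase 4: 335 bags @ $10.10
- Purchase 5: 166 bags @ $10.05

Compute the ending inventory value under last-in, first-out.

Ending inventory = $7,695.15

Sale 1 (22) [LIFO — newest first]: 22 @ $6.75 = $148.50
Sale 2 (270) [LIFO — newest first]: 270 @ $6.80 = $1,836.00
Total COGS = $148.50 + $1,836.00 = $1,984.50
Ending inventory: 34 @ $9.35 + 53 @ $6.75 + 87 @ $6.80 + 139 @ $9.90 + 335 @ $10.10 + 166 @ $10.05 = $7,695.15
Check: goods available $9,679.65 = COGS $1,984.50 + ending $7,695.15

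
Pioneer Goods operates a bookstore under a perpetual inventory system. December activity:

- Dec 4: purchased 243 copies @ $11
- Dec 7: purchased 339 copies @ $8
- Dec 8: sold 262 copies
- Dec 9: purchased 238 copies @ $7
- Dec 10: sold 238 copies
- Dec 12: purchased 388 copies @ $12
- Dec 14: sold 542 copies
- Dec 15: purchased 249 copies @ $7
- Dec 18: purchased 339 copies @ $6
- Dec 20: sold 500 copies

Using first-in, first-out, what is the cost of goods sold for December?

Dec 8, 262 sold [FIFO — oldest first]: 243 @ $11 + 19 @ $8 = $2,825
Dec 10, 238 sold [FIFO — oldest first]: 238 @ $8 = $1,904
Dec 14, 542 sold [FIFO — oldest first]: 82 @ $8 + 238 @ $7 + 222 @ $12 = $4,986
Dec 20, 500 sold [FIFO — oldest first]: 166 @ $12 + 249 @ $7 + 85 @ $6 = $4,245
Total COGS = $2,825 + $1,904 + $4,986 + $4,245 = $13,960
Ending inventory: 254 @ $6 = $1,524
Check: goods available $15,484 = COGS $13,960 + ending $1,524

COGS = $13,960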